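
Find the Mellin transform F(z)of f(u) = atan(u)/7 -pi*sec(pi*z/2)/(14*z)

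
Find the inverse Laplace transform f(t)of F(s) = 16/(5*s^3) 8*t^2/5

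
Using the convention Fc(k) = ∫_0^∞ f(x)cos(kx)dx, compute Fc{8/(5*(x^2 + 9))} 4*pi*exp(-3*k)/15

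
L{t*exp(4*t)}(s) (s - 4)^(-2)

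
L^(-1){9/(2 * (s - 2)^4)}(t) 3 * t^3 * exp(2 * t)/4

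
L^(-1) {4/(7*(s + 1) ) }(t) 4*exp(-t) /7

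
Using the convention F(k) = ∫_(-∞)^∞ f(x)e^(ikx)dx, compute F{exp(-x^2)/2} sqrt(pi) * exp(-k^2/4)/2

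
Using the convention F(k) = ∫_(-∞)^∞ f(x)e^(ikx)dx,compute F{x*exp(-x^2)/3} I*sqrt(pi)*k*exp(-k^2/4)/6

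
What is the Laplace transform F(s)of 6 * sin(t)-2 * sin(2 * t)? 6/(s^2 + 1)-4/(s^2 + 4)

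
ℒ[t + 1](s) 1/s + s^(-2)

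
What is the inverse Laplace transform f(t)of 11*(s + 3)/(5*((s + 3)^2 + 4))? 11*exp(-3*t)*cos(2*t)/5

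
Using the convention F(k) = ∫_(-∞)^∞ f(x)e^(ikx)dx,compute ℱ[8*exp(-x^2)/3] 8*sqrt(pi)*exp(-k^2/4)/3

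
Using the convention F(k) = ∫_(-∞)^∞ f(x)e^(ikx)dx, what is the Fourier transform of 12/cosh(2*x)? 6*pi/cosh(pi*k/4)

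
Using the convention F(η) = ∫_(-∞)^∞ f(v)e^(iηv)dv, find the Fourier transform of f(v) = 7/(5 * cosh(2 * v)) 7 * pi/(10 * cosh(pi * η/4))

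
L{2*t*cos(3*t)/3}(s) 2*(s^2 - 9)/(3*(s^2 + 9)^2)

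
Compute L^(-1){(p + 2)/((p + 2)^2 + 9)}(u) exp(-2*u)*cos(3*u)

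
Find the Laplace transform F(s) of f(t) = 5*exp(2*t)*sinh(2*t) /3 10/(3*s*(s - 4) ) 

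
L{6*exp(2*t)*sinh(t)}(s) 6/((s - 2)^2 - 1)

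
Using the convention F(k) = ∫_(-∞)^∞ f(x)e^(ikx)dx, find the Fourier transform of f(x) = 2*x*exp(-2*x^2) sqrt(2)*I*sqrt(pi)*k*exp(-k^2/8)/4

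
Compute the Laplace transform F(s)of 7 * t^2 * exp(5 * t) 14/(s - 5)^3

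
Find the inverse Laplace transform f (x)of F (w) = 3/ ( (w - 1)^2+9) exp (x) * sin (3 * x)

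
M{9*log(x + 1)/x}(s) -9*pi*csc(pi*s)/(s - 1)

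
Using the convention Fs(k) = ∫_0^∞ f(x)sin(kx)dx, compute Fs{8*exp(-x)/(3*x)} 8*atan(k)/3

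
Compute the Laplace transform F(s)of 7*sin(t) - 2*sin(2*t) 7/(s^2+1) - 4/(s^2+4)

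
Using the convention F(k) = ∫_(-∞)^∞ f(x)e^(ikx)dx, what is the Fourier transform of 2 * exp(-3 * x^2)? 2 * sqrt(3) * sqrt(pi) * exp(-k^2/12)/3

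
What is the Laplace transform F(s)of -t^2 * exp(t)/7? -2/(7 * (s - 1)^3)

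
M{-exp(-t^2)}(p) -gamma(p/2)/2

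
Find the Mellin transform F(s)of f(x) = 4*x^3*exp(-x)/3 4*gamma(s + 3)/3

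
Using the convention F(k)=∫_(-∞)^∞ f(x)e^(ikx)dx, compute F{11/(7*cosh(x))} 11*pi/(7*cosh(pi*k/2))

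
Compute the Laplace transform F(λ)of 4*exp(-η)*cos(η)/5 4*(λ + 1)/(5*((λ + 1)^2 + 1))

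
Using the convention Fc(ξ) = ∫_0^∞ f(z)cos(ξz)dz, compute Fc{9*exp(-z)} 9/(ξ^2 + 1)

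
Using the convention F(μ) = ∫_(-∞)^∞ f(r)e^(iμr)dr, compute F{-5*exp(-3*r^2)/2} -5*sqrt(3)*sqrt(pi)*exp(-μ^2/12)/6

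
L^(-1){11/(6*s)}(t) 11/6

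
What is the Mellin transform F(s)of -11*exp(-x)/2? -11*gamma(s)/2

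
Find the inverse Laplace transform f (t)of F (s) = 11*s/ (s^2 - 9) 11*cosh (3*t)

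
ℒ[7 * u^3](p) 42/p^4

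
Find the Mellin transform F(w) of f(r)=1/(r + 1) pi*csc(pi*w) 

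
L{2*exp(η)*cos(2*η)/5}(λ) 2*(λ - 1)/(5*((λ - 1)^2 + 4))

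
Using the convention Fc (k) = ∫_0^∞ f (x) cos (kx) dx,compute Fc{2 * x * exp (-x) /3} 2 * (1 - k^2) / (3 * (k^2 + 1) ^2) 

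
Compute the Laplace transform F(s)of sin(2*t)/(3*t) atan(2/s)/3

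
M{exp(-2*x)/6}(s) gamma(s)/(6*2^s)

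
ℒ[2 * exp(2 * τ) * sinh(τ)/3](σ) 2/(3 * ((σ - 2)^2 - 1))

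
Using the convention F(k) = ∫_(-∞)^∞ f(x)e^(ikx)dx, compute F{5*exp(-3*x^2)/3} 5*sqrt(3)*sqrt(pi)*exp(-k^2/12)/9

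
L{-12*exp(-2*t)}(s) -12/(s + 2)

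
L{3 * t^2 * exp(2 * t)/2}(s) 3/(s - 2)^3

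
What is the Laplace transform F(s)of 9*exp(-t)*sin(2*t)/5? 18/(5*((s + 1)^2 + 4))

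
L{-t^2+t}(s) s^(-2)-2/s^3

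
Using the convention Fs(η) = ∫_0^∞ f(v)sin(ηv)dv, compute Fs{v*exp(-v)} 2*η/(η^2 + 1)^2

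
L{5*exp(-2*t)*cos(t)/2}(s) 5*(s + 2)/(2*((s + 2)^2 + 1))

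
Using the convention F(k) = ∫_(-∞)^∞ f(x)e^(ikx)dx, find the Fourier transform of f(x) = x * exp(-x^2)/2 I * sqrt(pi) * k * exp(-k^2/4)/4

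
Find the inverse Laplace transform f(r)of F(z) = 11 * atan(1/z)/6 11 * sin(r)/(6 * r)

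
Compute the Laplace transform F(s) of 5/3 5/(3*s) 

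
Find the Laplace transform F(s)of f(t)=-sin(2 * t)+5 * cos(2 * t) 5 * s/(s^2+4) - 2/(s^2+4)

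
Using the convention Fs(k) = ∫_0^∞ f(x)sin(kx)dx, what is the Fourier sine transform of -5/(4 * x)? -5 * pi/8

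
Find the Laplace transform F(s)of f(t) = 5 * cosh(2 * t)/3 5 * s/(3 * (s^2 - 4))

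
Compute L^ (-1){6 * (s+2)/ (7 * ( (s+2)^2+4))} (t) 6 * exp (-2 * t) * cos (2 * t)/7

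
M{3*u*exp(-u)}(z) 3*gamma(z + 1)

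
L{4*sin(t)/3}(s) 4/(3*(s^2 + 1))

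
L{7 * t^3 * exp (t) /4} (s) 21/ (2 * (s - 1) ^4) 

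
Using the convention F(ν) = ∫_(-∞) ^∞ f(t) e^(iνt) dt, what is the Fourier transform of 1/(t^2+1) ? pi * exp(-Abs(ν) ) 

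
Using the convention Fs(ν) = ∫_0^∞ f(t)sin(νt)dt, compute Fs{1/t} pi/2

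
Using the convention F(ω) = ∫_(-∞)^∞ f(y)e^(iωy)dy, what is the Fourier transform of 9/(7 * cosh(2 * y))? 9 * pi/(14 * cosh(pi * ω/4))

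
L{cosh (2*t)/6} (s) s/ (6*(s^2 - 4))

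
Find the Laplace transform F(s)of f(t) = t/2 1/(2*s^2)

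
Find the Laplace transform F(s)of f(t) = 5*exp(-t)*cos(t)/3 5*(s+1)/(3*((s+1)^2+1))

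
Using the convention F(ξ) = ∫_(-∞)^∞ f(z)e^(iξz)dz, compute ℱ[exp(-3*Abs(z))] 6/(ξ^2 + 9)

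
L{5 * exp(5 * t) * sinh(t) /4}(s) 5/(4 * ((s - 5) ^2 - 1) ) 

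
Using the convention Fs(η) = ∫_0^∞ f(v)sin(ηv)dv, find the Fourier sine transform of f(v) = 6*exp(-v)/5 6*η/(5*(η^2 + 1))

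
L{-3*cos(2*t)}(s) -3*s/(s^2 + 4)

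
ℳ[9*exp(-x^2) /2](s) 9*gamma(s/2) /4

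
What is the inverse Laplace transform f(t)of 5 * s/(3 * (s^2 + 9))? 5 * cos(3 * t)/3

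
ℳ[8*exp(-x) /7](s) 8*gamma(s) /7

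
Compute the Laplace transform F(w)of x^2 2/w^3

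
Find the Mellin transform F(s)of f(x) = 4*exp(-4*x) 2^(2 - 2*s)*gamma(s)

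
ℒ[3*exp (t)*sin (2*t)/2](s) 3/ ( (s - 1)^2 + 4)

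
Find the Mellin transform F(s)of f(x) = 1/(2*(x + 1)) pi*csc(pi*s)/2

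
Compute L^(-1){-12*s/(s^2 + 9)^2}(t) -2*t*sin(3*t)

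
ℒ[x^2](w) 2/w^3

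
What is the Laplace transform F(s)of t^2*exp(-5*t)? 2/(s + 5)^3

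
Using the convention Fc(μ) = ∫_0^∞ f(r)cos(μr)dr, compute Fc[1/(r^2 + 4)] pi*exp(-2*μ)/4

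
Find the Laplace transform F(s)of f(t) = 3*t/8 3/(8*s^2)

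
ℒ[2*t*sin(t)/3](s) 4*s/(3*(s^2 + 1)^2)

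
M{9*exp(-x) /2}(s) 9*gamma(s) /2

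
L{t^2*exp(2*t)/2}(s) (s - 2)^(-3)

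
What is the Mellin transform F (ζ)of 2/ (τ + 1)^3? gamma (ζ) * gamma (3 - ζ)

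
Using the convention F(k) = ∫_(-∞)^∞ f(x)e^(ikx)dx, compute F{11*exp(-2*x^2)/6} 11*sqrt(2)*sqrt(pi)*exp(-k^2/8)/12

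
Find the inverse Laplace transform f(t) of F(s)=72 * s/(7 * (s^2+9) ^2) 12 * t * sin(3 * t) /7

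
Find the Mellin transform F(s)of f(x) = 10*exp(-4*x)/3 10*gamma(s)/(3*2^(2*s))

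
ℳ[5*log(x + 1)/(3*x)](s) -5*pi*csc(pi*s)/(3*s - 3)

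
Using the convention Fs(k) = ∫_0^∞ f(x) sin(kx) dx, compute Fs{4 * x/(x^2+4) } 2 * pi * exp(-2 * k) 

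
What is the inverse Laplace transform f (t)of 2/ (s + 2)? 2*exp (-2*t)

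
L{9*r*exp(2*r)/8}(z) 9/(8*(z - 2)^2)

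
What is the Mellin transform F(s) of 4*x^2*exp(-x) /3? 4*gamma(s + 2) /3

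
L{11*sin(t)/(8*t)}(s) 11*atan(1/s)/8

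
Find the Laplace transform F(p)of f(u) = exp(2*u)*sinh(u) 1/((p - 2)^2 - 1)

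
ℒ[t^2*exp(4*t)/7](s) 2/(7*(s - 4)^3)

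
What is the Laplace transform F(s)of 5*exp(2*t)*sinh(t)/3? 5/(3*((s - 2)^2 - 1))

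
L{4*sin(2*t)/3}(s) 8/(3*(s^2 + 4))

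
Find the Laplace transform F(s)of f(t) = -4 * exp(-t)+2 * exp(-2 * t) 2/(s+2) - 4/(s+1)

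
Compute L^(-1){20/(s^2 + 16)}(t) 5 * sin(4 * t)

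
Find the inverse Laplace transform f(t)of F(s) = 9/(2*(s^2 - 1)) 9*sinh(t)/2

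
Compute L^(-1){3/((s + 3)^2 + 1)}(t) 3*exp(-3*t)*sin(t)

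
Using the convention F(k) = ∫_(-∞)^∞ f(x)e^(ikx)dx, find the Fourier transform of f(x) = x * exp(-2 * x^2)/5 sqrt(2) * I * sqrt(pi) * k * exp(-k^2/8)/40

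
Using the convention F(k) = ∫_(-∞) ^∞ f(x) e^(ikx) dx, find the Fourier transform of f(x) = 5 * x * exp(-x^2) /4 5 * I * sqrt(pi) * k * exp(-k^2/4) /8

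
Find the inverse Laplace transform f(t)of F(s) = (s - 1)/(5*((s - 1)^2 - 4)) exp(t)*cosh(2*t)/5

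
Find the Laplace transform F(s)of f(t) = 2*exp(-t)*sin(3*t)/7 6/(7*((s + 1)^2 + 9))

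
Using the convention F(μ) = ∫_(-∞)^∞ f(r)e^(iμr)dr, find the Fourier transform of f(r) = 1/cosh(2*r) pi/(2*cosh(pi*μ/4))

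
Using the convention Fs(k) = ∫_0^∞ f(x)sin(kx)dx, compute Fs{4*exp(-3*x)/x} 4*atan(k/3)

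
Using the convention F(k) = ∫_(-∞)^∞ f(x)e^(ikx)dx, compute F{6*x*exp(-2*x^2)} 3*sqrt(2)*I*sqrt(pi)*k*exp(-k^2/8)/4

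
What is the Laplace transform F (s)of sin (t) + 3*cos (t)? 1/ (s^2 + 1) + 3*s/ (s^2 + 1)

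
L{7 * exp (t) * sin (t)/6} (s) 7/ (6 * ( (s - 1)^2 + 1))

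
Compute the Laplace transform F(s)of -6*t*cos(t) 6*(1 - s^2)/(s^2 + 1)^2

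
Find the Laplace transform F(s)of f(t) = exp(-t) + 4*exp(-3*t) 1/(s + 1) + 4/(s + 3)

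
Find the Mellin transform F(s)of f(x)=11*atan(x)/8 -11*pi*sec(pi*s/2)/(16*s)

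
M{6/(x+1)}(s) 6*pi*csc(pi*s)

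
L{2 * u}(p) 2/p^2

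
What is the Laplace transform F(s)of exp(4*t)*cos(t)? (s - 4)/((s - 4)^2 + 1)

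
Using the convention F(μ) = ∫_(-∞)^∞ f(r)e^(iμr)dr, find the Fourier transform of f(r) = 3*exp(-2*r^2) 3*sqrt(2)*sqrt(pi)*exp(-μ^2/8)/2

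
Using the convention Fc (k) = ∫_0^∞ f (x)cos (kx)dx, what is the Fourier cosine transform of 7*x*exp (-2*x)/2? 7*(4 - k^2)/ (2*(k^2+4)^2)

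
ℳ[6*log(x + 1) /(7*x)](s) -6*pi*csc(pi*s) /(7*s - 7) 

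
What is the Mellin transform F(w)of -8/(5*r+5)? -8*pi*csc(pi*w)/5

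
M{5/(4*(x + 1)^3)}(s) 5*pi*(s - 2)*(s - 1)/(8*sin(pi*s))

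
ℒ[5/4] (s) 5/(4*s)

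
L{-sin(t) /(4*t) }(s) -atan(1/s) /4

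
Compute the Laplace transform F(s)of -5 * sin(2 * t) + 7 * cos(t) 7 * s/(s^2 + 1) - 10/(s^2 + 4)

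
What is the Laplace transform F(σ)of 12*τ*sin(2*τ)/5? 48*σ/(5*(σ^2 + 4)^2)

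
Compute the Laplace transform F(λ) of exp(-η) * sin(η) 1/((λ + 1) ^2 + 1) 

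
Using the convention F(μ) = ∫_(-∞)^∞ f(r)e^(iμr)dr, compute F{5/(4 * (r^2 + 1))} 5 * pi * exp(-Abs(μ))/4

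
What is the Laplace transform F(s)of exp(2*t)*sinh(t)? 1/((s - 2)^2-1)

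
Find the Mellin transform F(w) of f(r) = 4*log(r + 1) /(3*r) -4*pi*csc(pi*w) /(3*w - 3) 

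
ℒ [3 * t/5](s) 3/(5 * s^2)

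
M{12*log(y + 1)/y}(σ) -12*pi*csc(pi*σ)/(σ - 1)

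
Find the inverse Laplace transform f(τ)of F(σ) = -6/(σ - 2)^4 -τ^3 * exp(2 * τ)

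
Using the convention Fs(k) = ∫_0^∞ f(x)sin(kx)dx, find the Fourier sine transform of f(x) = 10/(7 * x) 5 * pi/7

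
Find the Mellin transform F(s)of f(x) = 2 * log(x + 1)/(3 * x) -2 * pi * csc(pi * s)/(3 * s - 3)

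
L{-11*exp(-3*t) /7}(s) -11/(7*s + 21) 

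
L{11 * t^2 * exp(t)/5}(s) 22/(5 * (s - 1)^3)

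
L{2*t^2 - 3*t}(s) 4/s^3 - 3/s^2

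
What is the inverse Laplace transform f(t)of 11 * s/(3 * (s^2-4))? 11 * cosh(2 * t)/3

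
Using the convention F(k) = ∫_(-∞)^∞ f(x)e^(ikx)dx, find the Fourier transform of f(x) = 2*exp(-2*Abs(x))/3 8/(3*(k^2 + 4))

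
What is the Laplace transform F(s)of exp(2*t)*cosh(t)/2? (s - 2)/(2*((s - 2)^2 - 1))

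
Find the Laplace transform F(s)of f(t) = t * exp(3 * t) (s - 3)^(-2)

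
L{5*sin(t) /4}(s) 5/(4*(s^2 + 1) ) 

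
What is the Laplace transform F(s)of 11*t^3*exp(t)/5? 66/(5*(s - 1)^4)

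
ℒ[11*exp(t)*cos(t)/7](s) 11*(s - 1)/(7*((s - 1)^2 + 1))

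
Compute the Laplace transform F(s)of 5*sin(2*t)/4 5/(2*(s^2 + 4))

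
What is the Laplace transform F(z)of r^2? 2/z^3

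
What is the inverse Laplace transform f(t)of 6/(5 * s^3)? 3 * t^2/5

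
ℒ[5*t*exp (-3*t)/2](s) 5/ (2*(s + 3)^2)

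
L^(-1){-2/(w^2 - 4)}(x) -sinh(2*x)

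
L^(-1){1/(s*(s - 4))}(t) exp(2*t)*sinh(2*t)/2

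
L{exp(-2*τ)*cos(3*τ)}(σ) (σ + 2)/((σ + 2)^2 + 9)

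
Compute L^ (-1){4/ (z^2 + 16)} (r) sin (4 * r)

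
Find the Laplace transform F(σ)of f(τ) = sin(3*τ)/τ atan(3/σ)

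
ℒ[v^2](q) 2/q^3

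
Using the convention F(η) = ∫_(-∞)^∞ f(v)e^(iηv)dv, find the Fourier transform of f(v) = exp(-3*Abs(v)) 6/(η^2 + 9)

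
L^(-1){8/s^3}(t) 4*t^2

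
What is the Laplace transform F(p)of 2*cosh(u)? 2*p/(p^2-1)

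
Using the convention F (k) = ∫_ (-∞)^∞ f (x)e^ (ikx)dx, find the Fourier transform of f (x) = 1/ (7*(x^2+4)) pi*exp (-2*Abs (k))/14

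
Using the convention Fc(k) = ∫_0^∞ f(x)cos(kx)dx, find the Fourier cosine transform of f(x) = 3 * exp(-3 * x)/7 9/(7 * (k^2 + 9))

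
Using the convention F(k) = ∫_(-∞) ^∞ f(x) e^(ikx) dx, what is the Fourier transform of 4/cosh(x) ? 4 * pi/cosh(pi * k/2) 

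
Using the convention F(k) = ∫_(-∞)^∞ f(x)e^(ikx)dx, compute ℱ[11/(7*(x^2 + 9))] 11*pi*exp(-3*Abs(k))/21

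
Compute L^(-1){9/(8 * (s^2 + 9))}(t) 3 * sin(3 * t)/8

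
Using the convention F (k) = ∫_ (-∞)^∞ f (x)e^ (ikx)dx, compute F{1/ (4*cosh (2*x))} pi/ (8*cosh (pi*k/4))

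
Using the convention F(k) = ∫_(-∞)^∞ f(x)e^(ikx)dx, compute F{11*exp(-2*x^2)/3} 11*sqrt(2)*sqrt(pi)*exp(-k^2/8)/6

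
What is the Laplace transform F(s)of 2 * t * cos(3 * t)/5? 2 * (s^2-9)/(5 * (s^2+9)^2)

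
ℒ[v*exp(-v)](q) (q+1)^(-2)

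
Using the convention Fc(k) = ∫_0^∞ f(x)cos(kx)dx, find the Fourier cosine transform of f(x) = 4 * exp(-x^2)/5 2 * sqrt(pi) * exp(-k^2/4)/5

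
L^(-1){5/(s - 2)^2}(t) 5 * t * exp(2 * t)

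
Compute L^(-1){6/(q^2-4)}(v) 3*sinh(2*v)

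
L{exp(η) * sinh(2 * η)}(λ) 2/((λ - 1)^2-4)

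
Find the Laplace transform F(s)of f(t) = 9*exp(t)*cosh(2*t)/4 9*(s - 1)/(4*((s - 1)^2 - 4))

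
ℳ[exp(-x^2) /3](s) gamma(s/2) /6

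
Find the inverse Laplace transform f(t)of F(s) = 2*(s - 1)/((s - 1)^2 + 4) 2*exp(t)*cos(2*t)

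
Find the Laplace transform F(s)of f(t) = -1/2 -1/(2 * s)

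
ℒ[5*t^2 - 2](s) 10/s^3 - 2/s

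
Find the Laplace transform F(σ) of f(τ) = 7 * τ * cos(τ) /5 7 * (σ^2 - 1) /(5 * (σ^2 + 1) ^2) 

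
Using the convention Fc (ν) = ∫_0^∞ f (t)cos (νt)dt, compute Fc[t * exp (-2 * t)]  (4 - ν^2)/ (ν^2 + 4)^2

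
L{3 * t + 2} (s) 2/s + 3/s^2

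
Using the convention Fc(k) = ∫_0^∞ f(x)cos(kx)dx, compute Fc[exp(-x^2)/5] sqrt(pi)*exp(-k^2/4)/10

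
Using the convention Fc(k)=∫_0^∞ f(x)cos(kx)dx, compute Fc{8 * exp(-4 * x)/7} 32/(7 * (k^2 + 16))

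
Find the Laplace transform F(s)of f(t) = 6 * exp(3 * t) 6/(s - 3)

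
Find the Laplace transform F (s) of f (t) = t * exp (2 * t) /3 1/ (3 * (s - 2) ^2) 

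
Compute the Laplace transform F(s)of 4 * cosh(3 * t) 4 * s/(s^2 - 9)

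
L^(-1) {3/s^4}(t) t^3/2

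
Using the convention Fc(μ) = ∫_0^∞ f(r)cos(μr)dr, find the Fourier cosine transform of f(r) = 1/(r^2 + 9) pi * exp(-3 * μ)/6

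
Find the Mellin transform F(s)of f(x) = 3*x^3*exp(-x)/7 3*gamma(s + 3)/7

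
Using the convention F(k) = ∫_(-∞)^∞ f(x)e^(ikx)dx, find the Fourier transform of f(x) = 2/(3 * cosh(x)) 2 * pi/(3 * cosh(pi * k/2))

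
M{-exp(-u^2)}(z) -gamma(z/2)/2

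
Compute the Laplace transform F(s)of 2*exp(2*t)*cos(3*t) 2*(s - 2)/((s - 2)^2+9)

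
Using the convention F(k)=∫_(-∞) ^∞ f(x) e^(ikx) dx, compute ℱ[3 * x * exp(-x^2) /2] 3 * I * sqrt(pi) * k * exp(-k^2/4) /4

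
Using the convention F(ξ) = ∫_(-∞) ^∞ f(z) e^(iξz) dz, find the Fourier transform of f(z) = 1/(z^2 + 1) pi*exp(-Abs(ξ) ) 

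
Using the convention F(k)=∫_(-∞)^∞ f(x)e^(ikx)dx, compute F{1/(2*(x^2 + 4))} pi*exp(-2*Abs(k))/4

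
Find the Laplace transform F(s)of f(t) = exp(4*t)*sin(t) 1/((s - 4)^2 + 1)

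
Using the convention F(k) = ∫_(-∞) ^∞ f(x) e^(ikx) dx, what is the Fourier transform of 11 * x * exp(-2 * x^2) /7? 11 * sqrt(2) * I * sqrt(pi) * k * exp(-k^2/8) /56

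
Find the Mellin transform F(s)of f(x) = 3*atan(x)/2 -3*pi*sec(pi*s/2)/(4*s)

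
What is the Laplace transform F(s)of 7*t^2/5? 14/(5*s^3)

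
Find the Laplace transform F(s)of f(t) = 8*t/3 8/(3*s^2)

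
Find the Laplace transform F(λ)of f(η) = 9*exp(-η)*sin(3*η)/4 27/(4*((λ + 1)^2 + 9))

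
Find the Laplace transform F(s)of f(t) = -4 -4/s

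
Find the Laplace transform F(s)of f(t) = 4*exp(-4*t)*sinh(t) 4/((s + 4)^2 - 1)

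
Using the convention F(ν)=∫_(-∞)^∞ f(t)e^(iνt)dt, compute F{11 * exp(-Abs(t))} 22/(ν^2 + 1)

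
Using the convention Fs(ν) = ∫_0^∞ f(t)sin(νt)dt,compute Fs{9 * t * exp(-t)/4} 9 * ν/(2 * (ν^2+1)^2)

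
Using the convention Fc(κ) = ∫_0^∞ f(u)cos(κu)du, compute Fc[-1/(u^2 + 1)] -pi*exp(-κ)/2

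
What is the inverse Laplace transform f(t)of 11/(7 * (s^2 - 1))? 11 * sinh(t)/7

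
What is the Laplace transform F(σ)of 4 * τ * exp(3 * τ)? 4/(σ - 3)^2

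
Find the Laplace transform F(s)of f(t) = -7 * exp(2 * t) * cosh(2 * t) 7 * (2 - s)/(s * (s - 4))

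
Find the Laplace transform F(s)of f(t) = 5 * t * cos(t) 5 * (s^2 - 1)/(s^2 + 1)^2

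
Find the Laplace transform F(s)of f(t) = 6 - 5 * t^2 6/s - 10/s^3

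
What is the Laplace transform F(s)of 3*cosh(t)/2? 3*s/(2*(s^2-1))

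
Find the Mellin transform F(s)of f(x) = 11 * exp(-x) 11 * gamma(s)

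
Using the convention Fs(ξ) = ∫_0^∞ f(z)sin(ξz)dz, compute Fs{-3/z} -3 * pi/2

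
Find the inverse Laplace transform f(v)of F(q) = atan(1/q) sin(v)/v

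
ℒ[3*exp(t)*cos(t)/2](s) 3*(s - 1)/(2*((s - 1)^2 + 1))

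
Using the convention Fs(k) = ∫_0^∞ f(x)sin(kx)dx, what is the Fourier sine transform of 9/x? 9*pi/2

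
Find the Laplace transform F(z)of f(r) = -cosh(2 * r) -z/(z^2 - 4)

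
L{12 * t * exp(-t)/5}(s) 12/(5 * (s + 1)^2)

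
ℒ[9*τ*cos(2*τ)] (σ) 9*(σ^2 - 4)/(σ^2+4)^2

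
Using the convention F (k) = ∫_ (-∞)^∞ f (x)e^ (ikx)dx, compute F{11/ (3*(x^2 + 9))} 11*pi*exp (-3*Abs (k))/9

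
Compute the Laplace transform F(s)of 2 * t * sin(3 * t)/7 12 * s/(7 * (s^2 + 9)^2)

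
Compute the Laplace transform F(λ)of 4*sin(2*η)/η 4*atan(2/λ)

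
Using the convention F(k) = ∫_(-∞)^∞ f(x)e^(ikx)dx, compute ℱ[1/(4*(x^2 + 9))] pi*exp(-3*Abs(k))/12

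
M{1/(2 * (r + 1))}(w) pi * csc(pi * w)/2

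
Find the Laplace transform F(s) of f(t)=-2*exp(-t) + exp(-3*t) 1/(s + 3) - 2/(s + 1) 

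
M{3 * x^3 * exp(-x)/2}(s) 3 * gamma(s + 3)/2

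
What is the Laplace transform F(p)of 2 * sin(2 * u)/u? 2 * atan(2/p)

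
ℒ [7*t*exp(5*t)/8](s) 7/(8*(s - 5)^2)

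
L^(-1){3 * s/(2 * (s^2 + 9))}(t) 3 * cos(3 * t)/2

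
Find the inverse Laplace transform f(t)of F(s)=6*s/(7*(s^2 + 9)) 6*cos(3*t)/7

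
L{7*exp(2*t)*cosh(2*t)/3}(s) 7*(s - 2)/(3*s*(s - 4))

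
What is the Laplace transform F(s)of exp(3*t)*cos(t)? (s - 3)/((s - 3)^2+1)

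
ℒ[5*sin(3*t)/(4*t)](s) 5*atan(3/s)/4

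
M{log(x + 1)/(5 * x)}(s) -pi * csc(pi * s)/(5 * s - 5)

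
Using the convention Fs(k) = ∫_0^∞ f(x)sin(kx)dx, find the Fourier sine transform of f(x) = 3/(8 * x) 3 * pi/16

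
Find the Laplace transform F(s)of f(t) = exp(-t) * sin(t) 1/((s + 1)^2 + 1)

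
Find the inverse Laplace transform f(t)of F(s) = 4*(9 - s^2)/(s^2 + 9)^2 -4*t*cos(3*t)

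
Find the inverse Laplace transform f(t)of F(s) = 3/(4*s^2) 3*t/4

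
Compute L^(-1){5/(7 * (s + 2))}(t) 5 * exp(-2 * t)/7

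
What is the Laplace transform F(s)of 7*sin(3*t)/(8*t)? 7*atan(3/s)/8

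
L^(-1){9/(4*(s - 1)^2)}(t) 9*t*exp(t)/4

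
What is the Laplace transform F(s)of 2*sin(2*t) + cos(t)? s/(s^2 + 1) + 4/(s^2 + 4)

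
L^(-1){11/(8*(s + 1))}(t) 11*exp(-t)/8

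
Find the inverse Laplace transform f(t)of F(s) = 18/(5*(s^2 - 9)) 6*sinh(3*t)/5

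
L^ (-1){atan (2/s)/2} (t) sin (2*t)/ (2*t)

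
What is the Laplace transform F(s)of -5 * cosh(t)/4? -5 * s/(4 * s^2 - 4)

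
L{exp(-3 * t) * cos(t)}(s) (s + 3)/((s + 3)^2 + 1)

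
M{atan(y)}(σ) -pi * sec(pi * σ/2)/(2 * σ)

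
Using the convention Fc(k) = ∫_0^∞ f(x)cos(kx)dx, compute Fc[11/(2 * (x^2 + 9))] 11 * pi * exp(-3 * k)/12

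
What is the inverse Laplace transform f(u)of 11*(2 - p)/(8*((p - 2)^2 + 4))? -11*exp(2*u)*cos(2*u)/8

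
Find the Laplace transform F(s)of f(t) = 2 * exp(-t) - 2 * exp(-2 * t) 2/(s+1) - 2/(s+2)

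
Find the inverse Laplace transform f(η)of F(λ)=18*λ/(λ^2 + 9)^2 3*η*sin(3*η)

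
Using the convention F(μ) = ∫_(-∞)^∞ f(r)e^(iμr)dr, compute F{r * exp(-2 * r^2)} sqrt(2) * I * sqrt(pi) * μ * exp(-μ^2/8)/8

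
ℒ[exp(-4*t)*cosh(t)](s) (s + 4)/((s + 4)^2 - 1)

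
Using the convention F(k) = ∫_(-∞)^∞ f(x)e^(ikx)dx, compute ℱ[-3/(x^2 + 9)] -pi*exp(-3*Abs(k))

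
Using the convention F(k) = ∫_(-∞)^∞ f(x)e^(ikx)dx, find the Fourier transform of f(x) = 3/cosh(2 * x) 3 * pi/(2 * cosh(pi * k/4))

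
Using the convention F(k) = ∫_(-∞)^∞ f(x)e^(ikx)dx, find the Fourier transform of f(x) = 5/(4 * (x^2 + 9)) 5 * pi * exp(-3 * Abs(k))/12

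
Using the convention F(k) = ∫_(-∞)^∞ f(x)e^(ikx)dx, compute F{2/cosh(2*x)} pi/cosh(pi*k/4)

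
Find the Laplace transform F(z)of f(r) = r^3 6/z^4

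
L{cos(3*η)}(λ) λ/(λ^2 + 9)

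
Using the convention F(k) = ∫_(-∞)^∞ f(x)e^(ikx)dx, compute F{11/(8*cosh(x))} 11*pi/(8*cosh(pi*k/2))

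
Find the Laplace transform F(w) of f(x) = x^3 6/w^4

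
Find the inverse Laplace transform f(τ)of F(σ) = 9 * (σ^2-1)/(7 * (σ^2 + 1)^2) 9 * τ * cos(τ)/7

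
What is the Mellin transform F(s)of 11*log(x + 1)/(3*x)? -11*pi*csc(pi*s)/(3*s - 3)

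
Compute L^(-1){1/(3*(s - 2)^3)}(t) t^2*exp(2*t)/6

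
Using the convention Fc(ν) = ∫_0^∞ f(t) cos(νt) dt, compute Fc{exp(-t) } 1/(ν^2+1) 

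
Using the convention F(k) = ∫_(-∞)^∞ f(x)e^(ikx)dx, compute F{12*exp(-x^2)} 12*sqrt(pi)*exp(-k^2/4)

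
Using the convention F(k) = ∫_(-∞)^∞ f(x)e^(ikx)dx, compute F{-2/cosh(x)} -2 * pi/cosh(pi * k/2)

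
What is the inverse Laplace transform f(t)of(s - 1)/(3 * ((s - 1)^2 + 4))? exp(t) * cos(2 * t)/3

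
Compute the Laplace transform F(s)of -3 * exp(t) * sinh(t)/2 -3/(2 * s * (s - 2))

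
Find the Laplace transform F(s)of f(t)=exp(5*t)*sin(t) 1/((s - 5)^2 + 1)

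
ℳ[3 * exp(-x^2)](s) 3 * gamma(s/2)/2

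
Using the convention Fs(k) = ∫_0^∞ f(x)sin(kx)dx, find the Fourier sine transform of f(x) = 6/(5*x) 3*pi/5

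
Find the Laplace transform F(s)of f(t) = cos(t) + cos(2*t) s/(s^2 + 1) + s/(s^2 + 4)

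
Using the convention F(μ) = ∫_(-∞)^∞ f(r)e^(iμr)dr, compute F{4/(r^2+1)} 4 * pi * exp(-Abs(μ))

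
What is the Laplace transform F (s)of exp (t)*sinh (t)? 1/ (s*(s - 2))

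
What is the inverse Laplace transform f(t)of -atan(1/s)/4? -sin(t)/(4 * t)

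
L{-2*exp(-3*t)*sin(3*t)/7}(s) -6/(7*(s + 3)^2 + 63)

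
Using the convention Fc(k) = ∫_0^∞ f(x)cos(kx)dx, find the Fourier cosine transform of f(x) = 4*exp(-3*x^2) 2*sqrt(3)*sqrt(pi)*exp(-k^2/12)/3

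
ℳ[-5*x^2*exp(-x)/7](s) -5*gamma(s + 2)/7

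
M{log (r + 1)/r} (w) -pi*csc (pi*w)/ (w - 1)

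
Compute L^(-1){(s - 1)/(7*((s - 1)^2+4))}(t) exp(t)*cos(2*t)/7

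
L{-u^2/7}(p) -2/(7 * p^3)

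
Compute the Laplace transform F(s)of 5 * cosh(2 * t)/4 5 * s/(4 * (s^2 - 4))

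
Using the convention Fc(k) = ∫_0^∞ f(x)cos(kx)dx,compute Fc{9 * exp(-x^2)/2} 9 * sqrt(pi) * exp(-k^2/4)/4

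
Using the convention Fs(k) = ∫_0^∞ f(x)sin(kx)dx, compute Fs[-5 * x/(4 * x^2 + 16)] -5 * pi * exp(-2 * k)/8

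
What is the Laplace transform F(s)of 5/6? 5/(6 * s)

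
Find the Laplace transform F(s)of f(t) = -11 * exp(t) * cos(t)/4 11 * (1 - s)/(4 * ((s - 1)^2 + 1))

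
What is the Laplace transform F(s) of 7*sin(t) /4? 7/(4*(s^2 + 1) ) 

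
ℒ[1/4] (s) 1/(4*s) 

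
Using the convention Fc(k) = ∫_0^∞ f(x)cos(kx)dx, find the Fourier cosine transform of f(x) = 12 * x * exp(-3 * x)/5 12 * (9 - k^2)/(5 * (k^2 + 9)^2)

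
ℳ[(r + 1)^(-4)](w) gamma(w) * gamma(4 - w)/6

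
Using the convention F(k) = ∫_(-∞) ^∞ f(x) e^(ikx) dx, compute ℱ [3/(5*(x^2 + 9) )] pi*exp(-3*Abs(k) ) /5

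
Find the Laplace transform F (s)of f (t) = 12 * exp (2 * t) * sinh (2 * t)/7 24/ (7 * s * (s - 4))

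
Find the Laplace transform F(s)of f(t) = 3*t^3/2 9/s^4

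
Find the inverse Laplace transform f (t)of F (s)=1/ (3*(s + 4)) exp (-4*t)/3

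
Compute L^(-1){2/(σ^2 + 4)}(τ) sin(2*τ)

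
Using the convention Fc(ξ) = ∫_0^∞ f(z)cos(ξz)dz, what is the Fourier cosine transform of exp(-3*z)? 3/(ξ^2 + 9)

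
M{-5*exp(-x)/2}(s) -5*gamma(s)/2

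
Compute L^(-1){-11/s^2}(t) -11 * t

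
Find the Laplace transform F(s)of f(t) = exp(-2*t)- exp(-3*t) 1/(s + 2) - 1/(s + 3)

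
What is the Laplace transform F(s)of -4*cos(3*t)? -4*s/(s^2 + 9)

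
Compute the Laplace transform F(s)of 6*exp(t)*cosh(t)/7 6*(s - 1)/(7*s*(s - 2))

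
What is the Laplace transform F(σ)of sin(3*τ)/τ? atan(3/σ)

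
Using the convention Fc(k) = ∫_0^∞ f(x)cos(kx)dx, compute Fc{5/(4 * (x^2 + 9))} 5 * pi * exp(-3 * k)/24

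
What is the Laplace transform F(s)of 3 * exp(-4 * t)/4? 3/(4 * (s + 4))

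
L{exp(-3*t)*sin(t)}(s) 1/((s + 3)^2 + 1)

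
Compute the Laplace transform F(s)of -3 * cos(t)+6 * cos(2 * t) 6 * s/(s^2+4) - 3 * s/(s^2+1)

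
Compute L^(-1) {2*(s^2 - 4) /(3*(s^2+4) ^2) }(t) 2*t*cos(2*t) /3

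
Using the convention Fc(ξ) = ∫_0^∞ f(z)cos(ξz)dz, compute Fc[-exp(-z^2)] -sqrt(pi)*exp(-ξ^2/4)/2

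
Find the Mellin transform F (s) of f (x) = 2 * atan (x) -pi * sec (pi * s/2) /s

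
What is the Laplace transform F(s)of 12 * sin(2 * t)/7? 24/(7 * (s^2 + 4))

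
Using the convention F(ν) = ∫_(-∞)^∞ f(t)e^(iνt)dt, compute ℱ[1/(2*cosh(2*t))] pi/(4*cosh(pi*ν/4))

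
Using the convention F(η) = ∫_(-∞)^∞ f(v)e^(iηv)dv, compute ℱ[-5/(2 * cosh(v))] -5 * pi/(2 * cosh(pi * η/2))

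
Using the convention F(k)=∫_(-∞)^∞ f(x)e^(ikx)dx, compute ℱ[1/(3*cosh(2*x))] pi/(6*cosh(pi*k/4))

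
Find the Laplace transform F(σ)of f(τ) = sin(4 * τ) 4/(σ^2 + 16)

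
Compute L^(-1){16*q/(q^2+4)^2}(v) 4*v*sin(2*v)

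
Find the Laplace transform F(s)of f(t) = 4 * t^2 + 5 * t 8/s^3 + 5/s^2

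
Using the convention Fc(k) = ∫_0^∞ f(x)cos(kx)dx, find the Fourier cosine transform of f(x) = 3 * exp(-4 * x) 12/(k^2 + 16)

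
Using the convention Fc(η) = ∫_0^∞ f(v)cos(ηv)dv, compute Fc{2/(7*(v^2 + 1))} pi*exp(-η)/7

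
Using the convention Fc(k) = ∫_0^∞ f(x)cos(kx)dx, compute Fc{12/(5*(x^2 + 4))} 3*pi*exp(-2*k)/5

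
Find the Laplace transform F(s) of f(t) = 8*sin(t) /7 8/(7*(s^2 + 1) ) 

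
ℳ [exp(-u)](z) gamma(z)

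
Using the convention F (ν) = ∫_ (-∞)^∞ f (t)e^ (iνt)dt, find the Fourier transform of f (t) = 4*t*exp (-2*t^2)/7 sqrt (2)*I*sqrt (pi)*ν*exp (-ν^2/8)/14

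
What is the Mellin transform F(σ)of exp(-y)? gamma(σ)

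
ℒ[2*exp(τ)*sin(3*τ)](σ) 6/((σ - 1)^2 + 9)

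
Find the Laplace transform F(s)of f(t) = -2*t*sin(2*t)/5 -8*s/(5*(s^2 + 4)^2)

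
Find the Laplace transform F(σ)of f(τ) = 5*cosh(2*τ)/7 5*σ/(7*(σ^2 - 4))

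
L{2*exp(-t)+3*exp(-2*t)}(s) 3/(s+2)+2/(s+1)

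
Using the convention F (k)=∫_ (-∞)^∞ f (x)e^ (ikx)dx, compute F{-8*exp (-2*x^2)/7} -4*sqrt (2)*sqrt (pi)*exp (-k^2/8)/7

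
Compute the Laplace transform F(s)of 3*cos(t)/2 3*s/(2*(s^2 + 1))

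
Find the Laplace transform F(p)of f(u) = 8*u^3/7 48/(7*p^4)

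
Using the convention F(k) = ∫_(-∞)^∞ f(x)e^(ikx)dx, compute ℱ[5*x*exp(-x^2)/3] 5*I*sqrt(pi)*k*exp(-k^2/4)/6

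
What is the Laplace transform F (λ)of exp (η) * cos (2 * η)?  (λ - 1)/ ( (λ - 1)^2 + 4)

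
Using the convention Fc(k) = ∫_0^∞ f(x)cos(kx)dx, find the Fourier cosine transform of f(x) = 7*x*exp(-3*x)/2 7*(9 - k^2)/(2*(k^2 + 9)^2)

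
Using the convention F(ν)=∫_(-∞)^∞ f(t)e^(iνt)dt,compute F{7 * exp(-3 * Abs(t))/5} 42/(5 * (ν^2 + 9))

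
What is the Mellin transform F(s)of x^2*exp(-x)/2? gamma(s+2)/2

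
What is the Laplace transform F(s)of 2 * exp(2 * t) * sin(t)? 2/((s - 2)^2+1)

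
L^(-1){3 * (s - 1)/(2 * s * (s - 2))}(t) 3 * exp(t) * cosh(t)/2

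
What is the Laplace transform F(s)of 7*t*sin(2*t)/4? 7*s/(s^2+4)^2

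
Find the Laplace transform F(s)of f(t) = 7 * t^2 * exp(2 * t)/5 14/(5 * (s - 2)^3)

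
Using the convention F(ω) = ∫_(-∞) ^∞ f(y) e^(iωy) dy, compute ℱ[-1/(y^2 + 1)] -pi*exp(-Abs(ω) ) 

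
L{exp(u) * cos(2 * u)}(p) (p - 1)/((p - 1)^2 + 4)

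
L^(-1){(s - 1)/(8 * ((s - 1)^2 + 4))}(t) exp(t) * cos(2 * t)/8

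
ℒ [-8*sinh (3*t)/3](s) -8/ (s^2 - 9)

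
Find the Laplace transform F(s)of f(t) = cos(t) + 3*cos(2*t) s/(s^2 + 1) + 3*s/(s^2 + 4)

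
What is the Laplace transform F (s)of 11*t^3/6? 11/s^4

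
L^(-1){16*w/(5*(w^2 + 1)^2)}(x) 8*x*sin(x)/5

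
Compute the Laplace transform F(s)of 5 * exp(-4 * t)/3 5/(3 * (s + 4))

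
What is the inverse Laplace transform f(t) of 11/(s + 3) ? 11 * exp(-3 * t) 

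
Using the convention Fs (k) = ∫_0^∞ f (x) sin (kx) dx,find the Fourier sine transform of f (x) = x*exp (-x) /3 2*k/ (3*(k^2 + 1) ^2) 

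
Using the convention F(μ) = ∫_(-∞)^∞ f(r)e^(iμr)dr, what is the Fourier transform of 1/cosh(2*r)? pi/(2*cosh(pi*μ/4))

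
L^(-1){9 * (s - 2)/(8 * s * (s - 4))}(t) 9 * exp(2 * t) * cosh(2 * t)/8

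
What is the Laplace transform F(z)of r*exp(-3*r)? (z+3)^(-2)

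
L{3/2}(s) 3/(2*s)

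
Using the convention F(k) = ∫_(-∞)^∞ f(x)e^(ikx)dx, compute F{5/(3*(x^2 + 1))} 5*pi*exp(-Abs(k))/3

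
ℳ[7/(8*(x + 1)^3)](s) 7*pi*(s - 2)*(s - 1)/(16*sin(pi*s))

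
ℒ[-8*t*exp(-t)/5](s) -8/(5*(s + 1)^2)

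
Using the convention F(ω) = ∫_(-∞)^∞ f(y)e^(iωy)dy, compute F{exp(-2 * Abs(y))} 4/(ω^2 + 4)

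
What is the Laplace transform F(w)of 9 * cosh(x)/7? 9 * w/(7 * (w^2 - 1))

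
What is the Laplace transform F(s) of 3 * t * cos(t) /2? 3 * (s^2 - 1) /(2 * (s^2 + 1) ^2) 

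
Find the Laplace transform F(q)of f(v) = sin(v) 1/(q^2 + 1)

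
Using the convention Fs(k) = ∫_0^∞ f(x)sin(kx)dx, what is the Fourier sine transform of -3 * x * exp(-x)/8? -3 * k/(4 * (k^2 + 1)^2)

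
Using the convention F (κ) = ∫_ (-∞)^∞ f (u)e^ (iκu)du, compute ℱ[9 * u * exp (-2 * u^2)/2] 9 * sqrt (2) * I * sqrt (pi) * κ * exp (-κ^2/8)/16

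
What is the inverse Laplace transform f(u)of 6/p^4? u^3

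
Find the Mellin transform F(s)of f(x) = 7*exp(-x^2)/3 7*gamma(s/2)/6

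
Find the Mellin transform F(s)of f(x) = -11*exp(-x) -11*gamma(s)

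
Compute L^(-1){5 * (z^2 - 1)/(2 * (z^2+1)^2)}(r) 5 * r * cos(r)/2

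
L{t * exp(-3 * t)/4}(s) 1/(4 * (s + 3)^2)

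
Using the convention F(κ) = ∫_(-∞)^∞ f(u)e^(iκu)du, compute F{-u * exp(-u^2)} -I * sqrt(pi) * κ * exp(-κ^2/4)/2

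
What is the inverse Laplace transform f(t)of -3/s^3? -3 * t^2/2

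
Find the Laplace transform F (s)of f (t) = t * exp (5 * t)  (s - 5)^ (-2)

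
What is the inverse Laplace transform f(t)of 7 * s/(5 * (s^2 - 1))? 7 * cosh(t)/5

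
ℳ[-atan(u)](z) pi * sec(pi * z/2)/(2 * z)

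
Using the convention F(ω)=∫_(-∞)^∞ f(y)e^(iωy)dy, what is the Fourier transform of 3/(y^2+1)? 3 * pi * exp(-Abs(ω))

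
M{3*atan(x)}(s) -3*pi*sec(pi*s/2)/(2*s)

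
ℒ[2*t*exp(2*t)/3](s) 2/(3*(s - 2)^2)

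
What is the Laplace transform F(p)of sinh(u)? 1/(p^2 - 1)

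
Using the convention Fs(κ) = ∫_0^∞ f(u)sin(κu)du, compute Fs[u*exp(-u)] 2*κ/(κ^2 + 1)^2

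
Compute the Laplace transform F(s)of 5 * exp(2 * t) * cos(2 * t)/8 5 * (s - 2)/(8 * ((s - 2)^2 + 4))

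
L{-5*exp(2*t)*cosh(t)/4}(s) 5*(2 - s)/(4*((s - 2)^2 - 1))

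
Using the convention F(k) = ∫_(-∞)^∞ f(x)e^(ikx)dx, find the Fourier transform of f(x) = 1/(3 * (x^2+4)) pi * exp(-2 * Abs(k))/6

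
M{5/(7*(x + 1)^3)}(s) 5*pi*(s - 2)*(s - 1)/(14*sin(pi*s))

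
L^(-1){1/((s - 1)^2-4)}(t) exp(t) * sinh(2 * t)/2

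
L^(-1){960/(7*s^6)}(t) 8*t^5/7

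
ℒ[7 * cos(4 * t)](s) 7 * s/(s^2 + 16)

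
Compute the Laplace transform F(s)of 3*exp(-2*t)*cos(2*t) 3*(s + 2)/((s + 2)^2 + 4)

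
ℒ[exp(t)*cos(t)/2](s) (s - 1)/(2*((s - 1)^2 + 1))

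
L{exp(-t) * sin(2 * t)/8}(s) 1/(4 * ((s + 1)^2 + 4))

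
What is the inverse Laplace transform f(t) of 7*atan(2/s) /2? 7*sin(2*t) /(2*t) 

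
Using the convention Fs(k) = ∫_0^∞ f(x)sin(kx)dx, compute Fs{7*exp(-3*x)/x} 7*atan(k/3)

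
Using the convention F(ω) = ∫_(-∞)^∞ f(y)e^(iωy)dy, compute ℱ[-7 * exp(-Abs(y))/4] -7/(2 * ω^2+2)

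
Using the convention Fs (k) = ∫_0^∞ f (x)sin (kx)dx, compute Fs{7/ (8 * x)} 7 * pi/16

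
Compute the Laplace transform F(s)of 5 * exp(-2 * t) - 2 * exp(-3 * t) 5/(s + 2) - 2/(s + 3)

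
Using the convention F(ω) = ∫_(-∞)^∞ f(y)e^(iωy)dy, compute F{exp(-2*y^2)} sqrt(2)*sqrt(pi)*exp(-ω^2/8)/2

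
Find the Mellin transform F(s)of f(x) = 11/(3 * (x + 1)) 11 * pi * csc(pi * s)/3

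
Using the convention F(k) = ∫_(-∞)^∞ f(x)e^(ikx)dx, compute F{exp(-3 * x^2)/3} sqrt(3) * sqrt(pi) * exp(-k^2/12)/9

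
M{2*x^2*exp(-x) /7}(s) 2*gamma(s + 2) /7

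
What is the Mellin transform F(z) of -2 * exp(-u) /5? -2 * gamma(z) /5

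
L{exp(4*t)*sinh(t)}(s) 1/((s - 4)^2 - 1)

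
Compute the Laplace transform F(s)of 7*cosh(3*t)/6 7*s/(6*(s^2 - 9))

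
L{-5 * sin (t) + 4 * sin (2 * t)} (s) 8/ (s^2 + 4) - 5/ (s^2 + 1)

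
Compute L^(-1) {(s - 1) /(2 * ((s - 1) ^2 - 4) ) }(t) exp(t) * cosh(2 * t) /2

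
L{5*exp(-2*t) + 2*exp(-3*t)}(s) 5/(s + 2) + 2/(s + 3)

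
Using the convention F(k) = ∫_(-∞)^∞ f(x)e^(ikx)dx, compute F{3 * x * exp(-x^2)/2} 3 * I * sqrt(pi) * k * exp(-k^2/4)/4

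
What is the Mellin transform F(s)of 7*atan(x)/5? -7*pi*sec(pi*s/2)/(10*s)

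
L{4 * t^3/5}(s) 24/(5 * s^4)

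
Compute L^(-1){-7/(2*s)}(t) -7/2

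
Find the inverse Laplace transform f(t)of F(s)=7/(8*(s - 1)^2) 7*t*exp(t)/8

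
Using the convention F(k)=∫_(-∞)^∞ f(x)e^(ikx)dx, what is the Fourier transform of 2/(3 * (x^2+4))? pi * exp(-2 * Abs(k))/3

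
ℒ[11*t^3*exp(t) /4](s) 33/(2*(s - 1) ^4) 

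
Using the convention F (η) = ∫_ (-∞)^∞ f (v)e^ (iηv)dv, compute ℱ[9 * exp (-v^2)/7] 9 * sqrt (pi) * exp (-η^2/4)/7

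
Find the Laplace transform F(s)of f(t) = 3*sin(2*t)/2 3/(s^2+4)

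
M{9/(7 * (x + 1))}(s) 9 * pi * csc(pi * s)/7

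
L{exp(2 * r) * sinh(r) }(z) 1/((z - 2) ^2 - 1) 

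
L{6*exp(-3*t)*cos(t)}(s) 6*(s + 3)/((s + 3)^2 + 1)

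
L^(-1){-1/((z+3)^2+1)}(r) -exp(-3*r)*sin(r)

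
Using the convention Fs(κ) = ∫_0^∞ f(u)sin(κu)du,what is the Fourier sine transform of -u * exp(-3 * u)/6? -κ/(κ^2+9)^2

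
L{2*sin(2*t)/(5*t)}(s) 2*atan(2/s)/5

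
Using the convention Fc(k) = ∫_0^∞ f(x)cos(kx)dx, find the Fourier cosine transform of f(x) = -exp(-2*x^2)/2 -sqrt(2)*sqrt(pi)*exp(-k^2/8)/8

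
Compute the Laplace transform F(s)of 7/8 7/(8*s)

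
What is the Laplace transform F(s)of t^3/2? 3/s^4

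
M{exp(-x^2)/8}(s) gamma(s/2)/16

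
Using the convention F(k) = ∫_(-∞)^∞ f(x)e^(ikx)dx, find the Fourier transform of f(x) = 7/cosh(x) 7*pi/cosh(pi*k/2)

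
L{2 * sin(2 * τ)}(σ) 4/(σ^2 + 4)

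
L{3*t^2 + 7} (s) 7/s + 6/s^3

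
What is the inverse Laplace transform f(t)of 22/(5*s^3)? 11*t^2/5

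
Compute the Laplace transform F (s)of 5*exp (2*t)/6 5/ (6*(s - 2))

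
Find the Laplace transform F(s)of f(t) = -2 -2/s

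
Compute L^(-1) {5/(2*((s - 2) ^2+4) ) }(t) 5*exp(2*t)*sin(2*t) /4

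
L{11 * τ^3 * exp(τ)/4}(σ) 33/(2 * (σ - 1)^4)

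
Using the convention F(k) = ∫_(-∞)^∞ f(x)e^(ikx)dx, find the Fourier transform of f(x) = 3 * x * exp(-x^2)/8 3 * I * sqrt(pi) * k * exp(-k^2/4)/16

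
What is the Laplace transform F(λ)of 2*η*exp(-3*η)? 2/(λ + 3)^2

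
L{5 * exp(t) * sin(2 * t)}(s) 10/((s - 1)^2 + 4)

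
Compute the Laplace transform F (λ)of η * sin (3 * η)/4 3 * λ/ (2 * (λ^2 + 9)^2)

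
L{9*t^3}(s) 54/s^4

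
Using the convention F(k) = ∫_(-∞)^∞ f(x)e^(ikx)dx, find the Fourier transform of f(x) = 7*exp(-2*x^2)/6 7*sqrt(2)*sqrt(pi)*exp(-k^2/8)/12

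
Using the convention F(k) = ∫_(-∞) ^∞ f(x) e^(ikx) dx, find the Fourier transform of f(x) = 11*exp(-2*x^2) 11*sqrt(2)*sqrt(pi)*exp(-k^2/8) /2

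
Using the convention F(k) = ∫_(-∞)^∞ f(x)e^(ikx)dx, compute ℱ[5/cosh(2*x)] 5*pi/(2*cosh(pi*k/4))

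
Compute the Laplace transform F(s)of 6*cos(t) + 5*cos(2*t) 6*s/(s^2 + 1) + 5*s/(s^2 + 4)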